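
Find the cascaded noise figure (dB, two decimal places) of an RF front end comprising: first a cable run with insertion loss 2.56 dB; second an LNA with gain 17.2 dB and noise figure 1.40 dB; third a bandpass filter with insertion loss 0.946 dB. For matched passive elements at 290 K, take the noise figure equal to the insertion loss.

3.97 dB

Convert to linear (a loss of L dB is a gain of −L dB): F_i = 10^(NF_i/10), G_i = 10^(G_i,dB/10)
  Stage 1: F_1 = 10^(2.56/10) = 1.803, G_1 = 10^(−2.56/10) = 0.5546
  Stage 2: F_2 = 10^(1.40/10) = 1.380, G_2 = 10^(17.2/10) = 52.48
  Stage 3: F_3 = 10^(0.946/10) = 1.243, G_3 = 10^(−0.946/10) = 0.8043
Friis cascade:
  F = 1.803 + (1.380 − 1)/0.5546 + (1.243 − 1)/29.11 = 2.497
NF = 10 log₁₀(2.497) = 3.97 dB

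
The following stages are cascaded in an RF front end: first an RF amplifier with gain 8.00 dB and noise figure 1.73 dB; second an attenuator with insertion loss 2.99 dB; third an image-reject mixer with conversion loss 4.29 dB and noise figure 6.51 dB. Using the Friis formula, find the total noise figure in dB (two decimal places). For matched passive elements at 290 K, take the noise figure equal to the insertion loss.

Convert to linear (a loss of L dB is a gain of −L dB): F_i = 10^(NF_i/10), G_i = 10^(G_i,dB/10)
  Stage 1: F_1 = 10^(1.73/10) = 1.489, G_1 = 10^(8.00/10) = 6.310
  Stage 2: F_2 = 10^(2.99/10) = 1.991, G_2 = 10^(−2.99/10) = 0.5023
  Stage 3: F_3 = 10^(6.51/10) = 4.477, G_3 = 10^(−4.29/10) = 0.3724
Friis cascade:
  F = 1.489 + (1.991 − 1)/6.310 + (4.477 − 1)/3.170 = 2.743
NF = 10 log₁₀(2.743) = 4.38 dB

4.38 dB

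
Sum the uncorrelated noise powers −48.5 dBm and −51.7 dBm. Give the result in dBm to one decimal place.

Convert to linear, add, convert back:
P₁ = 1.41×10⁻⁸ W, P₂ = 6.76×10⁻⁹ W
P_tot = 2.09×10⁻⁸ W → 10 log₁₀(P_tot / 10⁻³) = −46.8 dBm

−46.8 dBm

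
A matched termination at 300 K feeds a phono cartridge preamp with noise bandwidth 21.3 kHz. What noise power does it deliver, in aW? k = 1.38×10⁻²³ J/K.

88.2 aW

P_n = kTB = 1.38×10⁻²³ × 300 × 2.13×10⁴ = 8.82×10⁻¹⁷ W = 88.2 aW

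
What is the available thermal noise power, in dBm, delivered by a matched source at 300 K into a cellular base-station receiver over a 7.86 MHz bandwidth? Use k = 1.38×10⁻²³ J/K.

−104.9 dBm

P_n = kTB = 1.38×10⁻²³ × 300 × 7.86×10⁶ = 3.25×10⁻¹⁴ W
In dBm: 10 log₁₀(3.25×10⁻¹⁴ / 10⁻³) = −104.9 dBm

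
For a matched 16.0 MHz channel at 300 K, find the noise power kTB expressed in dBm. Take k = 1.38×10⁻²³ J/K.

−101.8 dBm

P_n = kTB = 1.38×10⁻²³ × 300 × 1.60×10⁷ = 6.62×10⁻¹⁴ W
In dBm: 10 log₁₀(6.62×10⁻¹⁴ / 10⁻³) = −101.8 dBm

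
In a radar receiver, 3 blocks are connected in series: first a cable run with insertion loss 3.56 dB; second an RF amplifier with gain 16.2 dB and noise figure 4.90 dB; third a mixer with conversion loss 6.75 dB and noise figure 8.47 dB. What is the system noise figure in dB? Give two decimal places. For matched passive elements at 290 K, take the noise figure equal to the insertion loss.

Convert to linear (a loss of L dB is a gain of −L dB): F_i = 10^(NF_i/10), G_i = 10^(G_i,dB/10)
  Stage 1: F_1 = 10^(3.56/10) = 2.270, G_1 = 10^(−3.56/10) = 0.4406
  Stage 2: F_2 = 10^(4.90/10) = 3.090, G_2 = 10^(16.2/10) = 41.69
  Stage 3: F_3 = 10^(8.47/10) = 7.031, G_3 = 10^(−6.75/10) = 0.2113
Friis cascade:
  F = 2.270 + (3.090 − 1)/0.4406 + (7.031 − 1)/18.37 = 7.343
NF = 10 log₁₀(7.343) = 8.66 dB

8.66 dB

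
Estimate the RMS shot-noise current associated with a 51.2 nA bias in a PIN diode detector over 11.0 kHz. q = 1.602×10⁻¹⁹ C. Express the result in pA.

I_n = √(2qI·B)
2qI·B = 2 × 1.602×10⁻¹⁹ × 5.12×10⁻⁸ × 1.10×10⁴ = 1.80×10⁻²² A²
I_n = √(1.80×10⁻²²) = 1.34×10⁻¹¹ A = 13.4 pA

13.4 pA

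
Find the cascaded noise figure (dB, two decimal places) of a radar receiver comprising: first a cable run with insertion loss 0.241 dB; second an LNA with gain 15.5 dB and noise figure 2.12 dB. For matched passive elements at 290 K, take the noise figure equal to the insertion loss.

2.36 dB

Convert to linear (a loss of L dB is a gain of −L dB): F_i = 10^(NF_i/10), G_i = 10^(G_i,dB/10)
  Stage 1: F_1 = 10^(0.241/10) = 1.057, G_1 = 10^(−0.241/10) = 0.9460
  Stage 2: F_2 = 10^(2.12/10) = 1.629, G_2 = 10^(15.5/10) = 35.48
Friis cascade:
  F = 1.057 + (1.629 − 1)/0.9460 = 1.722
NF = 10 log₁₀(1.722) = 2.36 dB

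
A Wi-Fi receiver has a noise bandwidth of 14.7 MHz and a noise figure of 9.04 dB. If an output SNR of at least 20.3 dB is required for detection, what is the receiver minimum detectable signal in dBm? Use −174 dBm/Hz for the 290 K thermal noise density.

Sensitivity = −174 + 10 log₁₀(B) + NF + SNR_min
= −174 + 71.67 + 9.04 + 20.3
= −72.99 dBm → −73.0 dBm

−73.0 dBm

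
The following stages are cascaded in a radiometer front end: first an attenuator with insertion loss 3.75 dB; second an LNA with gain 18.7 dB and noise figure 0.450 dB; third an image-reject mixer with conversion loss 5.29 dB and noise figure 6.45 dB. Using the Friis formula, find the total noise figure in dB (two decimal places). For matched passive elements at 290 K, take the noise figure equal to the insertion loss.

4.38 dB

Convert to linear (a loss of L dB is a gain of −L dB): F_i = 10^(NF_i/10), G_i = 10^(G_i,dB/10)
  Stage 1: F_1 = 10^(3.75/10) = 2.371, G_1 = 10^(−3.75/10) = 0.4217
  Stage 2: F_2 = 10^(0.450/10) = 1.109, G_2 = 10^(18.7/10) = 74.13
  Stage 3: F_3 = 10^(6.45/10) = 4.416, G_3 = 10^(−5.29/10) = 0.2958
Friis cascade:
  F = 2.371 + (1.109 − 1)/0.4217 + (4.416 − 1)/31.26 = 2.740
NF = 10 log₁₀(2.740) = 4.38 dB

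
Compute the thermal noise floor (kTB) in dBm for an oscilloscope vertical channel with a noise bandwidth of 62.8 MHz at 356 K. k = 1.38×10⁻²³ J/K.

P_n = kTB = 1.38×10⁻²³ × 356 × 6.28×10⁷ = 3.09×10⁻¹³ W
In dBm: 10 log₁₀(3.09×10⁻¹³ / 10⁻³) = −95.1 dBm

−95.1 dBm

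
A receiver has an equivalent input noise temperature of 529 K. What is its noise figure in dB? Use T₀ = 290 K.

F = 1 + T_e/T₀ = 1 + 529/290 = 2.82414
NF = 10 log₁₀(2.82414) = 4.51 dB

4.51 dB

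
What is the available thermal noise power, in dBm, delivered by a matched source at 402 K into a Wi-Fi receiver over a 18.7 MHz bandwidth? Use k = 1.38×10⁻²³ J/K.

−99.8 dBm

P_n = kTB = 1.38×10⁻²³ × 402 × 1.87×10⁷ = 1.04×10⁻¹³ W
In dBm: 10 log₁₀(1.04×10⁻¹³ / 10⁻³) = −99.8 dBm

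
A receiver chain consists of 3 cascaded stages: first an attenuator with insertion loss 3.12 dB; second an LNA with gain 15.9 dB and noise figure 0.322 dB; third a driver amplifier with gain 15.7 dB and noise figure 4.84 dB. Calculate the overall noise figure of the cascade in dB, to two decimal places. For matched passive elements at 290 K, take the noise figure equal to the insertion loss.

3.65 dB

Convert to linear (a loss of L dB is a gain of −L dB): F_i = 10^(NF_i/10), G_i = 10^(G_i,dB/10)
  Stage 1: F_1 = 10^(3.12/10) = 2.051, G_1 = 10^(−3.12/10) = 0.4875
  Stage 2: F_2 = 10^(0.322/10) = 1.077, G_2 = 10^(15.9/10) = 38.90
  Stage 3: F_3 = 10^(4.84/10) = 3.048, G_3 = 10^(15.7/10) = 37.15
Friis cascade:
  F = 2.051 + (1.077 − 1)/0.4875 + (3.048 − 1)/18.97 = 2.317
NF = 10 log₁₀(2.317) = 3.65 dB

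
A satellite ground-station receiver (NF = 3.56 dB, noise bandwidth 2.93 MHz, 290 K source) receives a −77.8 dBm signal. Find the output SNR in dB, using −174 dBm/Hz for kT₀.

28.0 dB

Noise floor: N = −174 + 10 log₁₀(B) + NF
10 log₁₀(2.93×10⁶) = 64.67 dB
N = −174 + 64.67 + 3.56 = −105.77 dBm
SNR = P_sig − N = −77.8 − (−105.77) = 27.97 dB → 28.0 dB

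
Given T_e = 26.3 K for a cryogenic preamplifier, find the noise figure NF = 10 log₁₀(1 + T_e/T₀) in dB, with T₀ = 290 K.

0.377 dB

F = 1 + T_e/T₀ = 1 + 26.3/290 = 1.09069
NF = 10 log₁₀(1.09069) = 0.377 dB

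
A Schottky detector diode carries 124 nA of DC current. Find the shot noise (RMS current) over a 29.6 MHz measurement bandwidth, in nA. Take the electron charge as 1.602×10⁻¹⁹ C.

I_n = √(2qI·B)
2qI·B = 2 × 1.602×10⁻¹⁹ × 1.24×10⁻⁷ × 2.96×10⁷ = 1.18×10⁻¹⁸ A²
I_n = √(1.18×10⁻¹⁸) = 1.08×10⁻⁹ A = 1.08 nA

1.08 nA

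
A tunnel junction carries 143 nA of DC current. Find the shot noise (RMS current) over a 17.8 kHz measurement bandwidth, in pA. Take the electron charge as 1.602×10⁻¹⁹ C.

28.6 pA

I_n = √(2qI·B)
2qI·B = 2 × 1.602×10⁻¹⁹ × 1.43×10⁻⁷ × 1.78×10⁴ = 8.16×10⁻²² A²
I_n = √(8.16×10⁻²²) = 2.86×10⁻¹¹ A = 28.6 pA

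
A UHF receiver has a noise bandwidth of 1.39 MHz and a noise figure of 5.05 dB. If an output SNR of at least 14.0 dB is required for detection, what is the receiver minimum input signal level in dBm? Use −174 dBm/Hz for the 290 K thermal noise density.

Sensitivity = −174 + 10 log₁₀(B) + NF + SNR_min
= −174 + 61.43 + 5.05 + 14.0
= −93.52 dBm → −93.5 dBm

−93.5 dBm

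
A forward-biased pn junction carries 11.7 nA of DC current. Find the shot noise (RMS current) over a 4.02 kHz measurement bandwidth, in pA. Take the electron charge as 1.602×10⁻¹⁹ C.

3.88 pA

I_n = √(2qI·B)
2qI·B = 2 × 1.602×10⁻¹⁹ × 1.17×10⁻⁸ × 4.02×10³ = 1.51×10⁻²³ A²
I_n = √(1.51×10⁻²³) = 3.88×10⁻¹² A = 3.88 pA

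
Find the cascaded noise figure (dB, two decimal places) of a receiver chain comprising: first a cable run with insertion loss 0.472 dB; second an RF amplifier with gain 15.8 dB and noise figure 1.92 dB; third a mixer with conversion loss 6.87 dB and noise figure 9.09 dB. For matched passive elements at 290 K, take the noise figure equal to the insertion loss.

2.88 dB

Convert to linear (a loss of L dB is a gain of −L dB): F_i = 10^(NF_i/10), G_i = 10^(G_i,dB/10)
  Stage 1: F_1 = 10^(0.472/10) = 1.115, G_1 = 10^(−0.472/10) = 0.8970
  Stage 2: F_2 = 10^(1.92/10) = 1.556, G_2 = 10^(15.8/10) = 38.02
  Stage 3: F_3 = 10^(9.09/10) = 8.110, G_3 = 10^(−6.87/10) = 0.2056
Friis cascade:
  F = 1.115 + (1.556 − 1)/0.8970 + (8.110 − 1)/34.10 = 1.943
NF = 10 log₁₀(1.943) = 2.88 dB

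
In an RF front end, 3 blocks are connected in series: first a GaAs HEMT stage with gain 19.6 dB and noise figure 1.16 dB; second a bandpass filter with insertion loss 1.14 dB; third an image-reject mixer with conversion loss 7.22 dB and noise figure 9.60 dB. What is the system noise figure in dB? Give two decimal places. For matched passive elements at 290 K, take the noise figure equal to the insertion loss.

Convert to linear (a loss of L dB is a gain of −L dB): F_i = 10^(NF_i/10), G_i = 10^(G_i,dB/10)
  Stage 1: F_1 = 10^(1.16/10) = 1.306, G_1 = 10^(19.6/10) = 91.20
  Stage 2: F_2 = 10^(1.14/10) = 1.300, G_2 = 10^(−1.14/10) = 0.7691
  Stage 3: F_3 = 10^(9.60/10) = 9.120, G_3 = 10^(−7.22/10) = 0.1897
Friis cascade:
  F = 1.306 + (1.300 − 1)/91.20 + (9.120 − 1)/70.15 = 1.425
NF = 10 log₁₀(1.425) = 1.54 dB

1.54 dB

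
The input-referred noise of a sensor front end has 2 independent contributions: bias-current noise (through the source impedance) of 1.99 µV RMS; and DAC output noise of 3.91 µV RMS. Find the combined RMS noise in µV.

Uncorrelated sources add in power (mean-square): V_tot = √(ΣV_i²)
V_tot = √[(1.99×10⁻⁶)² + (3.91×10⁻⁶)²] = 4.39×10⁻⁶ V = 4.39 µV

4.39 µV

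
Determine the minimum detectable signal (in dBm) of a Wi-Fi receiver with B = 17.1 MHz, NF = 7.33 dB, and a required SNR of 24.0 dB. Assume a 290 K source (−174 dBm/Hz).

Sensitivity = −174 + 10 log₁₀(B) + NF + SNR_min
= −174 + 72.33 + 7.33 + 24.0
= −70.34 dBm → −70.3 dBm

−70.3 dBm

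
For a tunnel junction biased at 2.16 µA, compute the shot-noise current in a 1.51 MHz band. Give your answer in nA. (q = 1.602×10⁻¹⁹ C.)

1.02 nA

I_n = √(2qI·B)
2qI·B = 2 × 1.602×10⁻¹⁹ × 2.16×10⁻⁶ × 1.51×10⁶ = 1.05×10⁻¹⁸ A²
I_n = √(1.05×10⁻¹⁸) = 1.02×10⁻⁹ A = 1.02 nA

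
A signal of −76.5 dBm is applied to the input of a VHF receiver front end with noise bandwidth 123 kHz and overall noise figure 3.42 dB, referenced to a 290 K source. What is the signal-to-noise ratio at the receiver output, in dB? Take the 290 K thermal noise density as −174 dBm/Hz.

Noise floor: N = −174 + 10 log₁₀(B) + NF
10 log₁₀(1.23×10⁵) = 50.9 dB
N = −174 + 50.9 + 3.42 = −119.68 dBm
SNR = P_sig − N = −76.5 − (−119.68) = 43.18 dB → 43.2 dB

43.2 dB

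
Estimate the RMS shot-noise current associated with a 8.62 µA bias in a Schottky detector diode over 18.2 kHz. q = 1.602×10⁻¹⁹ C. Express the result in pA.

I_n = √(2qI·B)
2qI·B = 2 × 1.602×10⁻¹⁹ × 8.62×10⁻⁶ × 1.82×10⁴ = 5.03×10⁻²⁰ A²
I_n = √(5.03×10⁻²⁰) = 2.24×10⁻¹⁰ A = 224 pA

224 pA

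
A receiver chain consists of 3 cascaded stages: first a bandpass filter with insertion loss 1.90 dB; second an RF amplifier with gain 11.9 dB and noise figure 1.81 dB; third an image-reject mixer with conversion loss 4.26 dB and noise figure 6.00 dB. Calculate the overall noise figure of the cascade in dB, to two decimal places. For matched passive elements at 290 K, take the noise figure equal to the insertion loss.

Convert to linear (a loss of L dB is a gain of −L dB): F_i = 10^(NF_i/10), G_i = 10^(G_i,dB/10)
  Stage 1: F_1 = 10^(1.90/10) = 1.549, G_1 = 10^(−1.90/10) = 0.6457
  Stage 2: F_2 = 10^(1.81/10) = 1.517, G_2 = 10^(11.9/10) = 15.49
  Stage 3: F_3 = 10^(6.00/10) = 3.981, G_3 = 10^(−4.26/10) = 0.3750
Friis cascade:
  F = 1.549 + (1.517 − 1)/0.6457 + (3.981 − 1)/10.00 = 2.648
NF = 10 log₁₀(2.648) = 4.23 dB

4.23 dB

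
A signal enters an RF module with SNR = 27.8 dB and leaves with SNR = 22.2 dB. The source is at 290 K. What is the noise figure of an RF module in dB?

NF (dB) = SNR_in(dB) − SNR_out(dB) when the source is at T₀
NF = 27.8 − 22.2 = 5.6 dB

5.6 dB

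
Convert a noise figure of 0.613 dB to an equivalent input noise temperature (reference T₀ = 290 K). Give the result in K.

44.0 K

F = 10^(0.613/10) = 1.1516
T_e = (F − 1)·T₀ = (1.1516 − 1) × 290 = 44.0 K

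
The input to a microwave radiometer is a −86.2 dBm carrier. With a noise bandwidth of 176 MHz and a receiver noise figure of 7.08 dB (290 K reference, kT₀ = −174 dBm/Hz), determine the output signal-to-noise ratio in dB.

−1.7 dB

Noise floor: N = −174 + 10 log₁₀(B) + NF
10 log₁₀(1.76×10⁸) = 82.46 dB
N = −174 + 82.46 + 7.08 = −84.46 dBm
SNR = P_sig − N = −86.2 − (−84.46) = −1.74 dB → −1.7 dB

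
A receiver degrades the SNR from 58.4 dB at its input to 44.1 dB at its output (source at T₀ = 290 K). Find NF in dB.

14.3 dB

NF (dB) = SNR_in(dB) − SNR_out(dB) when the source is at T₀
NF = 58.4 − 44.1 = 14.3 dB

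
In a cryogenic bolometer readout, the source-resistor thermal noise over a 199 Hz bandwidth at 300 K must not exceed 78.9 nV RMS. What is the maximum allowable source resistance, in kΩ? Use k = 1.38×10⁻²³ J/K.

1.89 kΩ

Johnson–Nyquist: V_n = √(4kTRB) ⇒ R = V_n² / (4kTB)
4kTB = 4 × 1.38×10⁻²³ × 300 × 1.99×10² = 3.30×10⁻¹⁸
R = (7.89×10⁻⁸)² / 3.30×10⁻¹⁸ = 1.89×10³ Ω = 1.89 kΩ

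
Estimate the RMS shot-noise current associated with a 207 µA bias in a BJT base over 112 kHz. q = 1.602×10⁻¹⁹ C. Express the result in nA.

2.73 nA

I_n = √(2qI·B)
2qI·B = 2 × 1.602×10⁻¹⁹ × 2.07×10⁻⁴ × 1.12×10⁵ = 7.43×10⁻¹⁸ A²
I_n = √(7.43×10⁻¹⁸) = 2.73×10⁻⁹ A = 2.73 nA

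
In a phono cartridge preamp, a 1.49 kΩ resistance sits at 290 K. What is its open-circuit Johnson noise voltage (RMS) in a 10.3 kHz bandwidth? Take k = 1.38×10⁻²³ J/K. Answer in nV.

496 nV

V_n = √(4kTRB)
4kTRB = 4 × 1.38×10⁻²³ × 290 × 1.49×10³ × 1.03×10⁴ = 2.46×10⁻¹³ V²
V_n = √(2.46×10⁻¹³) = 4.96×10⁻⁷ V = 496 nV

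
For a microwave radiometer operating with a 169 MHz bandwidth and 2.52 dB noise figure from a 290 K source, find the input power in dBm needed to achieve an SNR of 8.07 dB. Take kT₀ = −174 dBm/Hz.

−81.1 dBm

Sensitivity = −174 + 10 log₁₀(B) + NF + SNR_min
= −174 + 82.28 + 2.52 + 8.07
= −81.13 dBm → −81.1 dBm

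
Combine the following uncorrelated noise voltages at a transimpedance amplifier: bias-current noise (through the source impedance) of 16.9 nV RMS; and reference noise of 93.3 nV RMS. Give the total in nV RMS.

Uncorrelated sources add in power (mean-square): V_tot = √(ΣV_i²)
V_tot = √[(1.69×10⁻⁸)² + (9.33×10⁻⁸)²] = 9.48×10⁻⁸ V = 94.8 nV

94.8 nV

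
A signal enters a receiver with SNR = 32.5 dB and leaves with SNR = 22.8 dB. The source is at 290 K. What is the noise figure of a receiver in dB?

9.7 dB

NF (dB) = SNR_in(dB) − SNR_out(dB) when the source is at T₀
NF = 32.5 − 22.8 = 9.7 dB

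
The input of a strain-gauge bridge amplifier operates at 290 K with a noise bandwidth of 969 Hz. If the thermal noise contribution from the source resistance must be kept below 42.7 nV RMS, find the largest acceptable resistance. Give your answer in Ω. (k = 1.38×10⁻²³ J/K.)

118 Ω

Johnson–Nyquist: V_n = √(4kTRB) ⇒ R = V_n² / (4kTB)
4kTB = 4 × 1.38×10⁻²³ × 290 × 9.69×10² = 1.55×10⁻¹⁷
R = (4.27×10⁻⁸)² / 1.55×10⁻¹⁷ = 1.18×10² Ω = 118 Ω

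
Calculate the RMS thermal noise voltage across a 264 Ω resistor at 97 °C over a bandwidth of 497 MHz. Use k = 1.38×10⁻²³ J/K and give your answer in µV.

51.8 µV

T = 97 °C + 273.15 = 370.15 K
V_n = √(4kTRB)
4kTRB = 4 × 1.38×10⁻²³ × 370.15 × 2.64×10² × 4.97×10⁸ = 2.68×10⁻⁹ V²
V_n = √(2.68×10⁻⁹) = 5.18×10⁻⁵ V = 51.8 µV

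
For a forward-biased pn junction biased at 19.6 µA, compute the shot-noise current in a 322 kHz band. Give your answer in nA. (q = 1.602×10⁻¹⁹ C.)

I_n = √(2qI·B)
2qI·B = 2 × 1.602×10⁻¹⁹ × 1.96×10⁻⁵ × 3.22×10⁵ = 2.02×10⁻¹⁸ A²
I_n = √(2.02×10⁻¹⁸) = 1.42×10⁻⁹ A = 1.42 nA

1.42 nA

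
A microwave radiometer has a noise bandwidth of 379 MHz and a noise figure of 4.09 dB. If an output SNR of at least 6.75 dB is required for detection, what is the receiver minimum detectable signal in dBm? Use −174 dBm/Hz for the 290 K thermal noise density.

Sensitivity = −174 + 10 log₁₀(B) + NF + SNR_min
= −174 + 85.79 + 4.09 + 6.75
= −77.37 dBm → −77.4 dBm

−77.4 dBm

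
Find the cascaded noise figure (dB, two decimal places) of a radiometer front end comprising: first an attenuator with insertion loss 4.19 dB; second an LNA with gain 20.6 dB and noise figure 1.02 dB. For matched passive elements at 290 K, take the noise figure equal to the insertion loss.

5.21 dB

Convert to linear (a loss of L dB is a gain of −L dB): F_i = 10^(NF_i/10), G_i = 10^(G_i,dB/10)
  Stage 1: F_1 = 10^(4.19/10) = 2.624, G_1 = 10^(−4.19/10) = 0.3811
  Stage 2: F_2 = 10^(1.02/10) = 1.265, G_2 = 10^(20.6/10) = 114.8
Friis cascade:
  F = 2.624 + (1.265 − 1)/0.3811 = 3.319
NF = 10 log₁₀(3.319) = 5.21 dB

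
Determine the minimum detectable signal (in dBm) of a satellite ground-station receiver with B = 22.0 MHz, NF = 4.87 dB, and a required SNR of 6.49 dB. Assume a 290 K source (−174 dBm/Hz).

Sensitivity = −174 + 10 log₁₀(B) + NF + SNR_min
= −174 + 73.42 + 4.87 + 6.49
= −89.22 dBm → −89.2 dBm

−89.2 dBm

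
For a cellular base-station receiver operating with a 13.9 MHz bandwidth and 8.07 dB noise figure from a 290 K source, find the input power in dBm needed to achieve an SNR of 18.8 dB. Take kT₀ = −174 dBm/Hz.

Sensitivity = −174 + 10 log₁₀(B) + NF + SNR_min
= −174 + 71.43 + 8.07 + 18.8
= −75.70 dBm → −75.7 dBm

−75.7 dBm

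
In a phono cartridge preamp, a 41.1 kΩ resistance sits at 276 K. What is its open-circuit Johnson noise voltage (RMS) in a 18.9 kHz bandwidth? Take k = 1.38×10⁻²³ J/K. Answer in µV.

3.44 µV

V_n = √(4kTRB)
4kTRB = 4 × 1.38×10⁻²³ × 276 × 4.11×10⁴ × 1.89×10⁴ = 1.18×10⁻¹¹ V²
V_n = √(1.18×10⁻¹¹) = 3.44×10⁻⁶ V = 3.44 µV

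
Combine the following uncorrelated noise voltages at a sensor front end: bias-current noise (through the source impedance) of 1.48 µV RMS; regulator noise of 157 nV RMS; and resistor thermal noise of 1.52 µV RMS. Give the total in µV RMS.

Uncorrelated sources add in power (mean-square): V_tot = √(ΣV_i²)
V_tot = √[(1.48×10⁻⁶)² + (1.57×10⁻⁷)² + (1.52×10⁻⁶)²] = 2.13×10⁻⁶ V = 2.13 µV

2.13 µV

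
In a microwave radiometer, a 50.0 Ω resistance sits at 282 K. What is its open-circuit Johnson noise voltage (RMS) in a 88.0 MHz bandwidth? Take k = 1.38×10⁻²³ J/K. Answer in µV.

8.28 µV

V_n = √(4kTRB)
4kTRB = 4 × 1.38×10⁻²³ × 282 × 5.00×10¹ × 8.80×10⁷ = 6.85×10⁻¹¹ V²
V_n = √(6.85×10⁻¹¹) = 8.28×10⁻⁶ V = 8.28 µV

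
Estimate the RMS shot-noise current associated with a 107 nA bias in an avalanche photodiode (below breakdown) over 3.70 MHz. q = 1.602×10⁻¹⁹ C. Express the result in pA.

356 pA

I_n = √(2qI·B)
2qI·B = 2 × 1.602×10⁻¹⁹ × 1.07×10⁻⁷ × 3.70×10⁶ = 1.27×10⁻¹⁹ A²
I_n = √(1.27×10⁻¹⁹) = 3.56×10⁻¹⁰ A = 356 pA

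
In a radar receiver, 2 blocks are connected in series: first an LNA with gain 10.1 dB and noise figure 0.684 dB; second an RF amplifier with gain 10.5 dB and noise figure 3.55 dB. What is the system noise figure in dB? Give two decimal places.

1.12 dB

Convert to linear (a loss of L dB is a gain of −L dB): F_i = 10^(NF_i/10), G_i = 10^(G_i,dB/10)
  Stage 1: F_1 = 10^(0.684/10) = 1.171, G_1 = 10^(10.1/10) = 10.23
  Stage 2: F_2 = 10^(3.55/10) = 2.265, G_2 = 10^(10.5/10) = 11.22
Friis cascade:
  F = 1.171 + (2.265 − 1)/10.23 = 1.294
NF = 10 log₁₀(1.294) = 1.12 dB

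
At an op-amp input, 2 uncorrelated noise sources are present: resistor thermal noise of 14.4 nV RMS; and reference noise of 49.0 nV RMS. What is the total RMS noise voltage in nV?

Uncorrelated sources add in power (mean-square): V_tot = √(ΣV_i²)
V_tot = √[(1.44×10⁻⁸)² + (4.90×10⁻⁸)²] = 5.11×10⁻⁸ V = 51.1 nV

51.1 nV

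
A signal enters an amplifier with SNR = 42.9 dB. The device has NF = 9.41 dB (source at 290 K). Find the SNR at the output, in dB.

By definition F = SNR_in/SNR_out, so in dB: SNR_out = SNR_in − NF
SNR_out = 42.9 − 9.41 = 33.49 dB

33.49 dB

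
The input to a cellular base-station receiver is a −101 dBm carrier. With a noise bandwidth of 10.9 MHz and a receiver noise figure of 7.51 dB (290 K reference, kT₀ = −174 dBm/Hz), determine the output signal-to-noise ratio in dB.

−4.9 dB

Noise floor: N = −174 + 10 log₁₀(B) + NF
10 log₁₀(1.09×10⁷) = 70.37 dB
N = −174 + 70.37 + 7.51 = −96.12 dBm
SNR = P_sig − N = −101 − (−96.12) = −4.88 dB → −4.9 dB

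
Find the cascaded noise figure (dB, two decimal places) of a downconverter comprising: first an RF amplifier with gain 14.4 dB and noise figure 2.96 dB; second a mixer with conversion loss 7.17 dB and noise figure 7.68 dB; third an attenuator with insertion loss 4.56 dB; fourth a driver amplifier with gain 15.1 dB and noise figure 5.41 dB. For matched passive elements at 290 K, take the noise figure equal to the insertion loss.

5.85 dB

Convert to linear (a loss of L dB is a gain of −L dB): F_i = 10^(NF_i/10), G_i = 10^(G_i,dB/10)
  Stage 1: F_1 = 10^(2.96/10) = 1.977, G_1 = 10^(14.4/10) = 27.54
  Stage 2: F_2 = 10^(7.68/10) = 5.861, G_2 = 10^(−7.17/10) = 0.1919
  Stage 3: F_3 = 10^(4.56/10) = 2.858, G_3 = 10^(−4.56/10) = 0.3499
  Stage 4: F_4 = 10^(5.41/10) = 3.475, G_4 = 10^(15.1/10) = 32.36
Friis cascade:
  F = 1.977 + (5.861 − 1)/27.54 + (2.858 − 1)/5.284 + (3.475 − 1)/1.849 = 3.844
NF = 10 log₁₀(3.844) = 5.85 dB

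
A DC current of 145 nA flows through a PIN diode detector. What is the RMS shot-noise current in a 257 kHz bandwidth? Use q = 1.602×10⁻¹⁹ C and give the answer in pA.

109 pA

I_n = √(2qI·B)
2qI·B = 2 × 1.602×10⁻¹⁹ × 1.45×10⁻⁷ × 2.57×10⁵ = 1.19×10⁻²⁰ A²
I_n = √(1.19×10⁻²⁰) = 1.09×10⁻¹⁰ A = 109 pA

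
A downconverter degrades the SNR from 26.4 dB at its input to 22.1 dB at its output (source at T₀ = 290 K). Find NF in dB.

4.3 dB

NF (dB) = SNR_in(dB) − SNR_out(dB) when the source is at T₀
NF = 26.4 − 22.1 = 4.3 dB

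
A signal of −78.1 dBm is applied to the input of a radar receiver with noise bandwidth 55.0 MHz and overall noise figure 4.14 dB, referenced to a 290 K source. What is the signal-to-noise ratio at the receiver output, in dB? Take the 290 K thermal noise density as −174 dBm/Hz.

14.4 dB

Noise floor: N = −174 + 10 log₁₀(B) + NF
10 log₁₀(5.50×10⁷) = 77.4 dB
N = −174 + 77.4 + 4.14 = −92.46 dBm
SNR = P_sig − N = −78.1 − (−92.46) = 14.36 dB → 14.4 dB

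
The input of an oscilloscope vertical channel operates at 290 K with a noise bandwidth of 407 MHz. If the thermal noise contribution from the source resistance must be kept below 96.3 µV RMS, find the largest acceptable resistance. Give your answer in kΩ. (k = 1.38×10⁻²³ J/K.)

1.42 kΩ

Johnson–Nyquist: V_n = √(4kTRB) ⇒ R = V_n² / (4kTB)
4kTB = 4 × 1.38×10⁻²³ × 290 × 4.07×10⁸ = 6.52×10⁻¹²
R = (9.63×10⁻⁵)² / 6.52×10⁻¹² = 1.42×10³ Ω = 1.42 kΩ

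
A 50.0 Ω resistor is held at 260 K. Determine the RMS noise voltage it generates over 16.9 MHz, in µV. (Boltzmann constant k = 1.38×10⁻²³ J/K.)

V_n = √(4kTRB)
4kTRB = 4 × 1.38×10⁻²³ × 260 × 5.00×10¹ × 1.69×10⁷ = 1.21×10⁻¹¹ V²
V_n = √(1.21×10⁻¹¹) = 3.48×10⁻⁶ V = 3.48 µV

3.48 µV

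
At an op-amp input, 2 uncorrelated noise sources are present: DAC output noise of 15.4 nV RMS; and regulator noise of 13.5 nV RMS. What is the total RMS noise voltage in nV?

Uncorrelated sources add in power (mean-square): V_tot = √(ΣV_i²)
V_tot = √[(1.54×10⁻⁸)² + (1.35×10⁻⁸)²] = 2.05×10⁻⁸ V = 20.5 nV

20.5 nV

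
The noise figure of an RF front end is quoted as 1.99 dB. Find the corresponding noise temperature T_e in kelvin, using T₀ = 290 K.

169 K

F = 10^(1.99/10) = 1.58125
T_e = (F − 1)·T₀ = (1.58125 − 1) × 290 = 169 K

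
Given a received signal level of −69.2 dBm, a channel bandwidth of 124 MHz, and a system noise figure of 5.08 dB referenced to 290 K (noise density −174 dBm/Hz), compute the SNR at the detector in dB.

Noise floor: N = −174 + 10 log₁₀(B) + NF
10 log₁₀(1.24×10⁸) = 80.93 dB
N = −174 + 80.93 + 5.08 = −87.99 dBm
SNR = P_sig − N = −69.2 − (−87.99) = 18.79 dB → 18.8 dB

18.8 dB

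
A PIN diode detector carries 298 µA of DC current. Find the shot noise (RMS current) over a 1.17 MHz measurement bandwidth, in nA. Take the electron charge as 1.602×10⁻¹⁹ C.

10.6 nA

I_n = √(2qI·B)
2qI·B = 2 × 1.602×10⁻¹⁹ × 2.98×10⁻⁴ × 1.17×10⁶ = 1.12×10⁻¹⁶ A²
I_n = √(1.12×10⁻¹⁶) = 1.06×10⁻⁸ A = 10.6 nA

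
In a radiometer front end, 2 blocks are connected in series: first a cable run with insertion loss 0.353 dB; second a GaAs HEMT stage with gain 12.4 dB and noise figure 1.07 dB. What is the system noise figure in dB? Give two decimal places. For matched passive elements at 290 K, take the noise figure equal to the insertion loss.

1.42 dB

Convert to linear (a loss of L dB is a gain of −L dB): F_i = 10^(NF_i/10), G_i = 10^(G_i,dB/10)
  Stage 1: F_1 = 10^(0.353/10) = 1.085, G_1 = 10^(−0.353/10) = 0.9219
  Stage 2: F_2 = 10^(1.07/10) = 1.279, G_2 = 10^(12.4/10) = 17.38
Friis cascade:
  F = 1.085 + (1.279 − 1)/0.9219 = 1.388
NF = 10 log₁₀(1.388) = 1.42 dB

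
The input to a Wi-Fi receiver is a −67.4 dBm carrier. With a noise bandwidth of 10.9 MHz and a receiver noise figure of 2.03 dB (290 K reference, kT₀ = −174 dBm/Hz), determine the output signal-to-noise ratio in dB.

Noise floor: N = −174 + 10 log₁₀(B) + NF
10 log₁₀(1.09×10⁷) = 70.37 dB
N = −174 + 70.37 + 2.03 = −101.60 dBm
SNR = P_sig − N = −67.4 − (−101.60) = 34.20 dB → 34.2 dB

34.2 dB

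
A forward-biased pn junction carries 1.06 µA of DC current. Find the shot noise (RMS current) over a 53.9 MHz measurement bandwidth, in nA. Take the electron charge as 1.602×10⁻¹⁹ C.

4.28 nA

I_n = √(2qI·B)
2qI·B = 2 × 1.602×10⁻¹⁹ × 1.06×10⁻⁶ × 5.39×10⁷ = 1.83×10⁻¹⁷ A²
I_n = √(1.83×10⁻¹⁷) = 4.28×10⁻⁹ A = 4.28 nA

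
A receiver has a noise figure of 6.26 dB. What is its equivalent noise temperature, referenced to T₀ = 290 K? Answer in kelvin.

936 K

F = 10^(6.26/10) = 4.22669
T_e = (F − 1)·T₀ = (4.22669 − 1) × 290 = 936 K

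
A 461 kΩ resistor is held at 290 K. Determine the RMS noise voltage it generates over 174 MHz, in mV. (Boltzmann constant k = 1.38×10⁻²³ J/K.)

1.13 mV

V_n = √(4kTRB)
4kTRB = 4 × 1.38×10⁻²³ × 290 × 4.61×10⁵ × 1.74×10⁸ = 1.28×10⁻⁶ V²
V_n = √(1.28×10⁻⁶) = 1.13×10⁻³ V = 1.13 mV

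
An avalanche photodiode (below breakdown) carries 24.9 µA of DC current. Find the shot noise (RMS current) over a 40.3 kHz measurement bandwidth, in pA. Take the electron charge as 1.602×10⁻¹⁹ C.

567 pA

I_n = √(2qI·B)
2qI·B = 2 × 1.602×10⁻¹⁹ × 2.49×10⁻⁵ × 4.03×10⁴ = 3.22×10⁻¹⁹ A²
I_n = √(3.22×10⁻¹⁹) = 5.67×10⁻¹⁰ A = 567 pA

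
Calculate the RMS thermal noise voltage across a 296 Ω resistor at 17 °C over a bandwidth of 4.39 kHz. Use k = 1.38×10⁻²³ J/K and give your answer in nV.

144 nV

T = 17 °C + 273.15 = 290.15 K
V_n = √(4kTRB)
4kTRB = 4 × 1.38×10⁻²³ × 290.15 × 2.96×10² × 4.39×10³ = 2.08×10⁻¹⁴ V²
V_n = √(2.08×10⁻¹⁴) = 1.44×10⁻⁷ V = 144 nV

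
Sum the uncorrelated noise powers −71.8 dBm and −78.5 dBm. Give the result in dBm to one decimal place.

Convert to linear, add, convert back:
P₁ = 6.61×10⁻¹¹ W, P₂ = 1.41×10⁻¹¹ W
P_tot = 8.02×10⁻¹¹ W → 10 log₁₀(P_tot / 10⁻³) = −71.0 dBm

−71.0 dBm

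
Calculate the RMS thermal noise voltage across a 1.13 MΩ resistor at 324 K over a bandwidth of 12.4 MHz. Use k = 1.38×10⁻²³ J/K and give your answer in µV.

501 µV

V_n = √(4kTRB)
4kTRB = 4 × 1.38×10⁻²³ × 324 × 1.13×10⁶ × 1.24×10⁷ = 2.51×10⁻⁷ V²
V_n = √(2.51×10⁻⁷) = 5.01×10⁻⁴ V = 501 µV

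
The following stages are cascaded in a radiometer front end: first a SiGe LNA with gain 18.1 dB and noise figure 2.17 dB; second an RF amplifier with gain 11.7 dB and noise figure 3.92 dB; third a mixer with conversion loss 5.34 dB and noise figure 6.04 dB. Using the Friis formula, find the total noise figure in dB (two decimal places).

2.24 dB

Convert to linear (a loss of L dB is a gain of −L dB): F_i = 10^(NF_i/10), G_i = 10^(G_i,dB/10)
  Stage 1: F_1 = 10^(2.17/10) = 1.648, G_1 = 10^(18.1/10) = 64.57
  Stage 2: F_2 = 10^(3.92/10) = 2.466, G_2 = 10^(11.7/10) = 14.79
  Stage 3: F_3 = 10^(6.04/10) = 4.018, G_3 = 10^(−5.34/10) = 0.2924
Friis cascade:
  F = 1.648 + (2.466 − 1)/64.57 + (4.018 − 1)/955.0 = 1.674
NF = 10 log₁₀(1.674) = 2.24 dB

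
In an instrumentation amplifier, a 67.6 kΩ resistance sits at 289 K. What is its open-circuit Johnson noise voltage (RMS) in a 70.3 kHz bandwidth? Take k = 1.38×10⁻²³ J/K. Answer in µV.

V_n = √(4kTRB)
4kTRB = 4 × 1.38×10⁻²³ × 289 × 6.76×10⁴ × 7.03×10⁴ = 7.58×10⁻¹¹ V²
V_n = √(7.58×10⁻¹¹) = 8.71×10⁻⁶ V = 8.71 µV

8.71 µV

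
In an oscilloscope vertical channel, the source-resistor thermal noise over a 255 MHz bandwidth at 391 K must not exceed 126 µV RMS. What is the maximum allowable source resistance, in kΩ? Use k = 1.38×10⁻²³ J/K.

Johnson–Nyquist: V_n = √(4kTRB) ⇒ R = V_n² / (4kTB)
4kTB = 4 × 1.38×10⁻²³ × 391 × 2.55×10⁸ = 5.50×10⁻¹²
R = (1.26×10⁻⁴)² / 5.50×10⁻¹² = 2.88×10³ Ω = 2.88 kΩ

2.88 kΩ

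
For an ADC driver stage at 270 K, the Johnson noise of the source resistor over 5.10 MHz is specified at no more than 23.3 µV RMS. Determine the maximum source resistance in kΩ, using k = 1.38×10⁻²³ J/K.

7.14 kΩ

Johnson–Nyquist: V_n = √(4kTRB) ⇒ R = V_n² / (4kTB)
4kTB = 4 × 1.38×10⁻²³ × 270 × 5.10×10⁶ = 7.60×10⁻¹⁴
R = (2.33×10⁻⁵)² / 7.60×10⁻¹⁴ = 7.14×10³ Ω = 7.14 kΩ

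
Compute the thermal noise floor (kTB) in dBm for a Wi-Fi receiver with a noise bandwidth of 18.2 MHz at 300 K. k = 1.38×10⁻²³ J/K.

P_n = kTB = 1.38×10⁻²³ × 300 × 1.82×10⁷ = 7.53×10⁻¹⁴ W
In dBm: 10 log₁₀(7.53×10⁻¹⁴ / 10⁻³) = −101.2 dBm

−101.2 dBm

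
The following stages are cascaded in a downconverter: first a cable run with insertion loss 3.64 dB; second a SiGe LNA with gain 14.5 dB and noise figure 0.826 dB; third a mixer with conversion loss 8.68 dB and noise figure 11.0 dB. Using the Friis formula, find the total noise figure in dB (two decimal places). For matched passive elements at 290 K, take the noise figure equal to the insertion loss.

Convert to linear (a loss of L dB is a gain of −L dB): F_i = 10^(NF_i/10), G_i = 10^(G_i,dB/10)
  Stage 1: F_1 = 10^(3.64/10) = 2.312, G_1 = 10^(−3.64/10) = 0.4325
  Stage 2: F_2 = 10^(0.826/10) = 1.209, G_2 = 10^(14.5/10) = 28.18
  Stage 3: F_3 = 10^(11.0/10) = 12.59, G_3 = 10^(−8.68/10) = 0.1355
Friis cascade:
  F = 2.312 + (1.209 − 1)/0.4325 + (12.59 − 1)/12.19 = 3.747
NF = 10 log₁₀(3.747) = 5.74 dB

5.74 dB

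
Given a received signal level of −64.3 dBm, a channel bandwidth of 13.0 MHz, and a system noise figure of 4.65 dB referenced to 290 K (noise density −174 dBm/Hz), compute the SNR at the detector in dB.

33.9 dB

Noise floor: N = −174 + 10 log₁₀(B) + NF
10 log₁₀(1.30×10⁷) = 71.14 dB
N = −174 + 71.14 + 4.65 = −98.21 dBm
SNR = P_sig − N = −64.3 − (−98.21) = 33.91 dB → 33.9 dB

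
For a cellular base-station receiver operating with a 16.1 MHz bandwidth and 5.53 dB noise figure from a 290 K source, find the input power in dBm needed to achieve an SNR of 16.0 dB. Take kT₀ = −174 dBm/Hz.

Sensitivity = −174 + 10 log₁₀(B) + NF + SNR_min
= −174 + 72.07 + 5.53 + 16.0
= −80.40 dBm → −80.4 dBm

−80.4 dBm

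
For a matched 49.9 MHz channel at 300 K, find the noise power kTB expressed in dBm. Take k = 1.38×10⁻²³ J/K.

P_n = kTB = 1.38×10⁻²³ × 300 × 4.99×10⁷ = 2.07×10⁻¹³ W
In dBm: 10 log₁₀(2.07×10⁻¹³ / 10⁻³) = −96.8 dBm

−96.8 dBm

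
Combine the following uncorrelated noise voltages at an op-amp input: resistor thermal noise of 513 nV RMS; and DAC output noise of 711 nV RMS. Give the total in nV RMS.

877 nV

Uncorrelated sources add in power (mean-square): V_tot = √(ΣV_i²)
V_tot = √[(5.13×10⁻⁷)² + (7.11×10⁻⁷)²] = 8.77×10⁻⁷ V = 877 nV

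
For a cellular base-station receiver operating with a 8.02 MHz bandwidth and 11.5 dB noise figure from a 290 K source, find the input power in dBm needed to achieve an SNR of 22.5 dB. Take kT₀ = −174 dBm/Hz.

−71.0 dBm

Sensitivity = −174 + 10 log₁₀(B) + NF + SNR_min
= −174 + 69.04 + 11.5 + 22.5
= −70.96 dBm → −71.0 dBm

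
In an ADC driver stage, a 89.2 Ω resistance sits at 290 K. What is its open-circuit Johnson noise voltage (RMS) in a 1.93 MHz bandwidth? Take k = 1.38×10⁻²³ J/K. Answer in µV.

1.66 µV

V_n = √(4kTRB)
4kTRB = 4 × 1.38×10⁻²³ × 290 × 8.92×10¹ × 1.93×10⁶ = 2.76×10⁻¹² V²
V_n = √(2.76×10⁻¹²) = 1.66×10⁻⁶ V = 1.66 µV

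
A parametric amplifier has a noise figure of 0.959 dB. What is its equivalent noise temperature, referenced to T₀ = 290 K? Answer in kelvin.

71.7 K

F = 10^(0.959/10) = 1.2471
T_e = (F − 1)·T₀ = (1.2471 − 1) × 290 = 71.7 K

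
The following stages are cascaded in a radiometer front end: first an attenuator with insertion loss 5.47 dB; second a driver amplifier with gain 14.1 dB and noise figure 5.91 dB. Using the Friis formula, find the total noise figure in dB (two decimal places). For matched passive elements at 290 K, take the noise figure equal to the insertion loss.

11.38 dB

Convert to linear (a loss of L dB is a gain of −L dB): F_i = 10^(NF_i/10), G_i = 10^(G_i,dB/10)
  Stage 1: F_1 = 10^(5.47/10) = 3.524, G_1 = 10^(−5.47/10) = 0.2838
  Stage 2: F_2 = 10^(5.91/10) = 3.899, G_2 = 10^(14.1/10) = 25.70
Friis cascade:
  F = 3.524 + (3.899 − 1)/0.2838 = 13.74
NF = 10 log₁₀(13.74) = 11.38 dB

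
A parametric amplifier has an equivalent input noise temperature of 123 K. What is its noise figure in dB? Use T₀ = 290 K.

F = 1 + T_e/T₀ = 1 + 123/290 = 1.42414
NF = 10 log₁₀(1.42414) = 1.54 dB

1.54 dB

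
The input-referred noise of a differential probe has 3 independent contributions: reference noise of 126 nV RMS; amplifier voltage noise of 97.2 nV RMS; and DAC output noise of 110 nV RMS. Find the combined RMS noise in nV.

Uncorrelated sources add in power (mean-square): V_tot = √(ΣV_i²)
V_tot = √[(1.26×10⁻⁷)² + (9.72×10⁻⁸)² + (1.10×10⁻⁷)²] = 1.93×10⁻⁷ V = 193 nV

193 nV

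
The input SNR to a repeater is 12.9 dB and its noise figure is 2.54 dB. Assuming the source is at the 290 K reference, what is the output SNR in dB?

By definition F = SNR_in/SNR_out, so in dB: SNR_out = SNR_in − NF
SNR_out = 12.9 − 2.54 = 10.36 dB

10.36 dB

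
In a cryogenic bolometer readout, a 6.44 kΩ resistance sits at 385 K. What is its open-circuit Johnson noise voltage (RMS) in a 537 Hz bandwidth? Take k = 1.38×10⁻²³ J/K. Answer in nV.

271 nV

V_n = √(4kTRB)
4kTRB = 4 × 1.38×10⁻²³ × 385 × 6.44×10³ × 5.37×10² = 7.35×10⁻¹⁴ V²
V_n = √(7.35×10⁻¹⁴) = 2.71×10⁻⁷ V = 271 nV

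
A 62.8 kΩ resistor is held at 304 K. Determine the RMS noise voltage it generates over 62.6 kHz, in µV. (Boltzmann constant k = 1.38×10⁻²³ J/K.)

V_n = √(4kTRB)
4kTRB = 4 × 1.38×10⁻²³ × 304 × 6.28×10⁴ × 6.26×10⁴ = 6.60×10⁻¹¹ V²
V_n = √(6.60×10⁻¹¹) = 8.12×10⁻⁶ V = 8.12 µV

8.12 µV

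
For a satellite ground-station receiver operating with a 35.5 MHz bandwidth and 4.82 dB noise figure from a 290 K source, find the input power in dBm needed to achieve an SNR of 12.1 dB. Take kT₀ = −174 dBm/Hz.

−81.6 dBm

Sensitivity = −174 + 10 log₁₀(B) + NF + SNR_min
= −174 + 75.5 + 4.82 + 12.1
= −81.58 dBm → −81.6 dBm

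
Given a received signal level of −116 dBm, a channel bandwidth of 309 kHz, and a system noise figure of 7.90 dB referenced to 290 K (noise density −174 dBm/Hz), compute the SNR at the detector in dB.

Noise floor: N = −174 + 10 log₁₀(B) + NF
10 log₁₀(3.09×10⁵) = 54.9 dB
N = −174 + 54.9 + 7.90 = −111.20 dBm
SNR = P_sig − N = −116 − (−111.20) = −4.80 dB → −4.8 dB

−4.8 dB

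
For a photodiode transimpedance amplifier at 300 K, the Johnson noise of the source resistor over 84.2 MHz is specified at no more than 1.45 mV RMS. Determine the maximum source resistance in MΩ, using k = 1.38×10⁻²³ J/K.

1.51 MΩ

Johnson–Nyquist: V_n = √(4kTRB) ⇒ R = V_n² / (4kTB)
4kTB = 4 × 1.38×10⁻²³ × 300 × 8.42×10⁷ = 1.39×10⁻¹²
R = (1.45×10⁻³)² / 1.39×10⁻¹² = 1.51×10⁶ Ω = 1.51 MΩ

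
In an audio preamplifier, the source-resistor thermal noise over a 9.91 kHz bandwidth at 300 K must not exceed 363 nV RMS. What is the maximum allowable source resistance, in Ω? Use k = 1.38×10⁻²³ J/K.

803 Ω

Johnson–Nyquist: V_n = √(4kTRB) ⇒ R = V_n² / (4kTB)
4kTB = 4 × 1.38×10⁻²³ × 300 × 9.91×10³ = 1.64×10⁻¹⁶
R = (3.63×10⁻⁷)² / 1.64×10⁻¹⁶ = 8.03×10² Ω = 803 Ω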